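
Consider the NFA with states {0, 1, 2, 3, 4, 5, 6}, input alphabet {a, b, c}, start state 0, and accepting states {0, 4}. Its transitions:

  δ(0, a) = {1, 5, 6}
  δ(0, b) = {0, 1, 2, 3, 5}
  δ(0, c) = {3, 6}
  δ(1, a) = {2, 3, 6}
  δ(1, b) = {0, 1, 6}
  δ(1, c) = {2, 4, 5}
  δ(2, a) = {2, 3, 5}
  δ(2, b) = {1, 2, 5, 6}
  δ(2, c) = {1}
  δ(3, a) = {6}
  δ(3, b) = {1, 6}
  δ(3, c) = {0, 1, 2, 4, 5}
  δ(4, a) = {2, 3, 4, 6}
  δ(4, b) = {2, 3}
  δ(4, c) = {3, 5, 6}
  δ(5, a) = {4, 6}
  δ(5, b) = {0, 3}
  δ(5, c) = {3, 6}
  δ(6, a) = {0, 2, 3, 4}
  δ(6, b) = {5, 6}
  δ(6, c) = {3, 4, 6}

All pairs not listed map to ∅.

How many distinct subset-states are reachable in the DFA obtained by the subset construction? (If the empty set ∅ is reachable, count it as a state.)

Start state of the DFA: {0}.
{0} --a--> {1, 5, 6}  [new]
{0} --b--> {0, 1, 2, 3, 5}  [new]
{0} --c--> {3, 6}  [new]
{1, 5, 6} --a--> {0, 2, 3, 4, 6}  [new]
{1, 5, 6} --b--> {0, 1, 3, 5, 6}  [new]
{1, 5, 6} --c--> {2, 3, 4, 5, 6}  [new]
{0, 1, 2, 3, 5} --a--> {1, 2, 3, 4, 5, 6}  [new]
{0, 1, 2, 3, 5} --b--> {0, 1, 2, 3, 5, 6}  [new]
{0, 1, 2, 3, 5} --c--> {0, 1, 2, 3, 4, 5, 6}  [new]
{3, 6} --a--> {0, 2, 3, 4, 6}  [seen]
{3, 6} --b--> {1, 5, 6}  [seen]
{3, 6} --c--> {0, 1, 2, 3, 4, 5, 6}  [seen]
{0, 2, 3, 4, 6} --a--> {0, 1, 2, 3, 4, 5, 6}  [seen]
{0, 2, 3, 4, 6} --b--> {0, 1, 2, 3, 5, 6}  [seen]
{0, 2, 3, 4, 6} --c--> {0, 1, 2, 3, 4, 5, 6}  [seen]
{0, 1, 3, 5, 6} --a--> {0, 1, 2, 3, 4, 5, 6}  [seen]
{0, 1, 3, 5, 6} --b--> {0, 1, 2, 3, 5, 6}  [seen]
{0, 1, 3, 5, 6} --c--> {0, 1, 2, 3, 4, 5, 6}  [seen]
{2, 3, 4, 5, 6} --a--> {0, 2, 3, 4, 5, 6}  [new]
{2, 3, 4, 5, 6} --b--> {0, 1, 2, 3, 5, 6}  [seen]
{2, 3, 4, 5, 6} --c--> {0, 1, 2, 3, 4, 5, 6}  [seen]
{1, 2, 3, 4, 5, 6} --a--> {0, 2, 3, 4, 5, 6}  [seen]
{1, 2, 3, 4, 5, 6} --b--> {0, 1, 2, 3, 5, 6}  [seen]
{1, 2, 3, 4, 5, 6} --c--> {0, 1, 2, 3, 4, 5, 6}  [seen]
{0, 1, 2, 3, 5, 6} --a--> {0, 1, 2, 3, 4, 5, 6}  [seen]
{0, 1, 2, 3, 5, 6} --b--> {0, 1, 2, 3, 5, 6}  [seen]
{0, 1, 2, 3, 5, 6} --c--> {0, 1, 2, 3, 4, 5, 6}  [seen]
{0, 1, 2, 3, 4, 5, 6} --a--> {0, 1, 2, 3, 4, 5, 6}  [seen]
{0, 1, 2, 3, 4, 5, 6} --b--> {0, 1, 2, 3, 5, 6}  [seen]
{0, 1, 2, 3, 4, 5, 6} --c--> {0, 1, 2, 3, 4, 5, 6}  [seen]
{0, 2, 3, 4, 5, 6} --a--> {0, 1, 2, 3, 4, 5, 6}  [seen]
{0, 2, 3, 4, 5, 6} --b--> {0, 1, 2, 3, 5, 6}  [seen]
{0, 2, 3, 4, 5, 6} --c--> {0, 1, 2, 3, 4, 5, 6}  [seen]
Reachable DFA states: {0}, {1, 5, 6}, {0, 1, 2, 3, 5}, {3, 6}, {0, 2, 3, 4, 6}, {0, 1, 3, 5, 6}, {2, 3, 4, 5, 6}, {1, 2, 3, 4, 5, 6}, {0, 1, 2, 3, 5, 6}, {0, 1, 2, 3, 4, 5, 6}, {0, 2, 3, 4, 5, 6}.

11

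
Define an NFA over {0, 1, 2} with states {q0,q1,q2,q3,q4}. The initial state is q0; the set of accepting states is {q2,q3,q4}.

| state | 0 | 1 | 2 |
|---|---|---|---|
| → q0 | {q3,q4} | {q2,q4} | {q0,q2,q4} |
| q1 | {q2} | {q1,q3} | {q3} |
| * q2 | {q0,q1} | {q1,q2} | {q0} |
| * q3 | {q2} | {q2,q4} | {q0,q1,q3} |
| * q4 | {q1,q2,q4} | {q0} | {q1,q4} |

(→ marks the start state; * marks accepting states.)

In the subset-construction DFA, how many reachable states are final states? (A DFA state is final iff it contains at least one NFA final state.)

12

Start state of the DFA: {q0}.
{q0} --0--> {q3,q4}  [new]
{q0} --1--> {q2,q4}  [new]
{q0} --2--> {q0,q2,q4}  [new]
{q3,q4} --0--> {q1,q2,q4}  [new]
{q3,q4} --1--> {q0,q2,q4}  [seen]
{q3,q4} --2--> {q0,q1,q3,q4}  [new]
{q2,q4} --0--> {q0,q1,q2,q4}  [new]
{q2,q4} --1--> {q0,q1,q2}  [new]
{q2,q4} --2--> {q0,q1,q4}  [new]
{q0,q2,q4} --0--> {q0,q1,q2,q3,q4}  [new]
{q0,q2,q4} --1--> {q0,q1,q2,q4}  [seen]
{q0,q2,q4} --2--> {q0,q1,q2,q4}  [seen]
{q1,q2,q4} --0--> {q0,q1,q2,q4}  [seen]
{q1,q2,q4} --1--> {q0,q1,q2,q3}  [new]
{q1,q2,q4} --2--> {q0,q1,q3,q4}  [seen]
{q0,q1,q3,q4} --0--> {q1,q2,q3,q4}  [new]
{q0,q1,q3,q4} --1--> {q0,q1,q2,q3,q4}  [seen]
{q0,q1,q3,q4} --2--> {q0,q1,q2,q3,q4}  [seen]
{q0,q1,q2,q4} --0--> {q0,q1,q2,q3,q4}  [seen]
{q0,q1,q2,q4} --1--> {q0,q1,q2,q3,q4}  [seen]
{q0,q1,q2,q4} --2--> {q0,q1,q2,q3,q4}  [seen]
{q0,q1,q2} --0--> {q0,q1,q2,q3,q4}  [seen]
{q0,q1,q2} --1--> {q1,q2,q3,q4}  [seen]
{q0,q1,q2} --2--> {q0,q2,q3,q4}  [new]
{q0,q1,q4} --0--> {q1,q2,q3,q4}  [seen]
{q0,q1,q4} --1--> {q0,q1,q2,q3,q4}  [seen]
{q0,q1,q4} --2--> {q0,q1,q2,q3,q4}  [seen]
{q0,q1,q2,q3,q4} --0--> {q0,q1,q2,q3,q4}  [seen]
{q0,q1,q2,q3,q4} --1--> {q0,q1,q2,q3,q4}  [seen]
{q0,q1,q2,q3,q4} --2--> {q0,q1,q2,q3,q4}  [seen]
{q0,q1,q2,q3} --0--> {q0,q1,q2,q3,q4}  [seen]
{q0,q1,q2,q3} --1--> {q1,q2,q3,q4}  [seen]
{q0,q1,q2,q3} --2--> {q0,q1,q2,q3,q4}  [seen]
{q1,q2,q3,q4} --0--> {q0,q1,q2,q4}  [seen]
{q1,q2,q3,q4} --1--> {q0,q1,q2,q3,q4}  [seen]
{q1,q2,q3,q4} --2--> {q0,q1,q3,q4}  [seen]
{q0,q2,q3,q4} --0--> {q0,q1,q2,q3,q4}  [seen]
{q0,q2,q3,q4} --1--> {q0,q1,q2,q4}  [seen]
{q0,q2,q3,q4} --2--> {q0,q1,q2,q3,q4}  [seen]
Reachable DFA states: {q0}, {q3,q4}, {q2,q4}, {q0,q2,q4}, {q1,q2,q4}, {q0,q1,q3,q4}, {q0,q1,q2,q4}, {q0,q1,q2}, {q0,q1,q4}, {q0,q1,q2,q3,q4}, {q0,q1,q2,q3}, {q1,q2,q3,q4}, {q0,q2,q3,q4}.
Accepting DFA states (contain an NFA accepting state): {q3,q4}, {q2,q4}, {q0,q2,q4}, {q1,q2,q4}, {q0,q1,q3,q4}, {q0,q1,q2,q4}, {q0,q1,q2}, {q0,q1,q4}, {q0,q1,q2,q3,q4}, {q0,q1,q2,q3}, {q1,q2,q3,q4}, {q0,q2,q3,q4}.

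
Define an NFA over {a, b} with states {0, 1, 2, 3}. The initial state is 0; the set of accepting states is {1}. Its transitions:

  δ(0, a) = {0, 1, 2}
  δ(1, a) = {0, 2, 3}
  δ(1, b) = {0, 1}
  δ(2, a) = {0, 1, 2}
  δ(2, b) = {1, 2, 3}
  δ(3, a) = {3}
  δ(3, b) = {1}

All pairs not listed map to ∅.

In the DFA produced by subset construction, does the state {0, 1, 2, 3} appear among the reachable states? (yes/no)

yes

Start state of the DFA: {0}.
{0} --a--> {0, 1, 2}  [new]
{0} --b--> ∅  [new]
{0, 1, 2} --a--> {0, 1, 2, 3}  [new]
{0, 1, 2} --b--> {0, 1, 2, 3}  [seen]
∅ --a--> ∅  [seen]
∅ --b--> ∅  [seen]
{0, 1, 2, 3} --a--> {0, 1, 2, 3}  [seen]
{0, 1, 2, 3} --b--> {0, 1, 2, 3}  [seen]
Reachable DFA states: {0}, {0, 1, 2}, ∅, {0, 1, 2, 3}.
{0, 1, 2, 3} is among them.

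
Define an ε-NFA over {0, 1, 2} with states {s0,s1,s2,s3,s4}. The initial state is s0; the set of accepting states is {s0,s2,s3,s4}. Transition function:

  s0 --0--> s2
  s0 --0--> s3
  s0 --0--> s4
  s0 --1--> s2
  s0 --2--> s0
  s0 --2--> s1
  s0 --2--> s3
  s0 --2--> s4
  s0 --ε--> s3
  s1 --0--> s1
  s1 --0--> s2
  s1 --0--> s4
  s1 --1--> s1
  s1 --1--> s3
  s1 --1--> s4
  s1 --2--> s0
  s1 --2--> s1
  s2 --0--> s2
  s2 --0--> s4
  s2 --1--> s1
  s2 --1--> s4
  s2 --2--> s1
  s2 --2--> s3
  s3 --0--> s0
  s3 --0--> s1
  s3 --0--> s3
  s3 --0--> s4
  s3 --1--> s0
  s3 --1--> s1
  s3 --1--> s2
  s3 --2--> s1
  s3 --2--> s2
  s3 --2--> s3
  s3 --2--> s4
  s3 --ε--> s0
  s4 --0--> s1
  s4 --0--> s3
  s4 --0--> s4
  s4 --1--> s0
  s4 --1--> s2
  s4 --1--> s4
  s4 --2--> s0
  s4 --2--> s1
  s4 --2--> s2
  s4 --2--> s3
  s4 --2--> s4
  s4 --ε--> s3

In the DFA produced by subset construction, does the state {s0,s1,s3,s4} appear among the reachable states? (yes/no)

Start state of the DFA: {s0,s3} (ε-closure of the NFA start).
{s0,s3} --0--> {s0,s1,s2,s3,s4}  [new]
{s0,s3} --1--> {s0,s1,s2,s3}  [new]
{s0,s3} --2--> {s0,s1,s2,s3,s4}  [seen]
{s0,s1,s2,s3,s4} --0--> {s0,s1,s2,s3,s4}  [seen]
{s0,s1,s2,s3,s4} --1--> {s0,s1,s2,s3,s4}  [seen]
{s0,s1,s2,s3,s4} --2--> {s0,s1,s2,s3,s4}  [seen]
{s0,s1,s2,s3} --0--> {s0,s1,s2,s3,s4}  [seen]
{s0,s1,s2,s3} --1--> {s0,s1,s2,s3,s4}  [seen]
{s0,s1,s2,s3} --2--> {s0,s1,s2,s3,s4}  [seen]
Reachable DFA states: {s0,s3}, {s0,s1,s2,s3,s4}, {s0,s1,s2,s3}.
{s0,s1,s3,s4} is not among them.

no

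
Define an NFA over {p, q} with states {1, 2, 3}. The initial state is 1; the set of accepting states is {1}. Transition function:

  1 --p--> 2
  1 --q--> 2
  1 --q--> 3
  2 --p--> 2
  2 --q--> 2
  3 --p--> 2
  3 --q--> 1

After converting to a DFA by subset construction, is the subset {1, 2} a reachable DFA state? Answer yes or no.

Start state of the DFA: {1}.
{1} --p--> {2}  [new]
{1} --q--> {2, 3}  [new]
{2} --p--> {2}  [seen]
{2} --q--> {2}  [seen]
{2, 3} --p--> {2}  [seen]
{2, 3} --q--> {1, 2}  [new]
{1, 2} --p--> {2}  [seen]
{1, 2} --q--> {2, 3}  [seen]
Reachable DFA states: {1}, {2}, {2, 3}, {1, 2}.
{1, 2} is among them.

yes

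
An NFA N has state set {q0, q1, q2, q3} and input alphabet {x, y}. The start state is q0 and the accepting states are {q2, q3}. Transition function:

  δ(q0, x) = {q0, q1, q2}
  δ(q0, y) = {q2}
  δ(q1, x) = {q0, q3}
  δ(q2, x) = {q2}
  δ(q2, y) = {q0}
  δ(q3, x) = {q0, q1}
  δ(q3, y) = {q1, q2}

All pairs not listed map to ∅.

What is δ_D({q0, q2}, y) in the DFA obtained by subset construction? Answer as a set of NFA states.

{q0, q2}

δ(q0,y) = {q2}; δ(q2,y) = {q0}.
Union: {q0, q2}.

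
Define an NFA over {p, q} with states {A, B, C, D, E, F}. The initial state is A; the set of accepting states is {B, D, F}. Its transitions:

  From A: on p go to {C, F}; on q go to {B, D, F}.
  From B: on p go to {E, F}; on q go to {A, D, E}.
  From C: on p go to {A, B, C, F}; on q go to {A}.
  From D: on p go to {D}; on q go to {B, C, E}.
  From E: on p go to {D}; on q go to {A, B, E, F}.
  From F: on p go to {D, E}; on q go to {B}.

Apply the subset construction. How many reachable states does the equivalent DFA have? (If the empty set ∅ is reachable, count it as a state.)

15

Start state of the DFA: {A}.
{A} --p--> {C, F}  [new]
{A} --q--> {B, D, F}  [new]
{C, F} --p--> {A, B, C, D, E, F}  [new]
{C, F} --q--> {A, B}  [new]
{B, D, F} --p--> {D, E, F}  [new]
{B, D, F} --q--> {A, B, C, D, E}  [new]
{A, B, C, D, E, F} --p--> {A, B, C, D, E, F}  [seen]
{A, B, C, D, E, F} --q--> {A, B, C, D, E, F}  [seen]
{A, B} --p--> {C, E, F}  [new]
{A, B} --q--> {A, B, D, E, F}  [new]
{D, E, F} --p--> {D, E}  [new]
{D, E, F} --q--> {A, B, C, E, F}  [new]
{A, B, C, D, E} --p--> {A, B, C, D, E, F}  [seen]
{A, B, C, D, E} --q--> {A, B, C, D, E, F}  [seen]
{C, E, F} --p--> {A, B, C, D, E, F}  [seen]
{C, E, F} --q--> {A, B, E, F}  [new]
{A, B, D, E, F} --p--> {C, D, E, F}  [new]
{A, B, D, E, F} --q--> {A, B, C, D, E, F}  [seen]
{D, E} --p--> {D}  [new]
{D, E} --q--> {A, B, C, E, F}  [seen]
{A, B, C, E, F} --p--> {A, B, C, D, E, F}  [seen]
{A, B, C, E, F} --q--> {A, B, D, E, F}  [seen]
{A, B, E, F} --p--> {C, D, E, F}  [seen]
{A, B, E, F} --q--> {A, B, D, E, F}  [seen]
{C, D, E, F} --p--> {A, B, C, D, E, F}  [seen]
{C, D, E, F} --q--> {A, B, C, E, F}  [seen]
{D} --p--> {D}  [seen]
{D} --q--> {B, C, E}  [new]
{B, C, E} --p--> {A, B, C, D, E, F}  [seen]
{B, C, E} --q--> {A, B, D, E, F}  [seen]
Reachable DFA states: {A}, {C, F}, {B, D, F}, {A, B, C, D, E, F}, {A, B}, {D, E, F}, {A, B, C, D, E}, {C, E, F}, {A, B, D, E, F}, {D, E}, {A, B, C, E, F}, {A, B, E, F}, {C, D, E, F}, {D}, {B, C, E}.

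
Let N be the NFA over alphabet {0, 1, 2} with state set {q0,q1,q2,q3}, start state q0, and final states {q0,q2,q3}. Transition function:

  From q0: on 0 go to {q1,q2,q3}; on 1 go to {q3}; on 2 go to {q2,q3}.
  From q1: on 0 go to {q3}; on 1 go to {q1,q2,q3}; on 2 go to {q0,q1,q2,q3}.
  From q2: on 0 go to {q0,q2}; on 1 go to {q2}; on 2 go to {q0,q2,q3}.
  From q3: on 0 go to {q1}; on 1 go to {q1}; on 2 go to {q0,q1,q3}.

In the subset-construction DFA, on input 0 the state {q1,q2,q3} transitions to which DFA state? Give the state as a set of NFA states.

δ(q1,0) = {q3}; δ(q2,0) = {q0,q2}; δ(q3,0) = {q1}.
Union: {q0,q1,q2,q3}.

{q0,q1,q2,q3}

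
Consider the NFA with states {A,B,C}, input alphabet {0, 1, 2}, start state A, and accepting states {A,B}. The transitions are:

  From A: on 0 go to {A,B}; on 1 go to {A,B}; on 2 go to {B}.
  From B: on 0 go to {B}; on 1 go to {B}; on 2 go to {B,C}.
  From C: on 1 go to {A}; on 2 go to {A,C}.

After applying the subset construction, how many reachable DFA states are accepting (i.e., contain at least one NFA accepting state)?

Start state of the DFA: {A}.
{A} --0--> {A,B}  [new]
{A} --1--> {A,B}  [seen]
{A} --2--> {B}  [new]
{A,B} --0--> {A,B}  [seen]
{A,B} --1--> {A,B}  [seen]
{A,B} --2--> {B,C}  [new]
{B} --0--> {B}  [seen]
{B} --1--> {B}  [seen]
{B} --2--> {B,C}  [seen]
{B,C} --0--> {B}  [seen]
{B,C} --1--> {A,B}  [seen]
{B,C} --2--> {A,B,C}  [new]
{A,B,C} --0--> {A,B}  [seen]
{A,B,C} --1--> {A,B}  [seen]
{A,B,C} --2--> {A,B,C}  [seen]
Reachable DFA states: {A}, {A,B}, {B}, {B,C}, {A,B,C}.
Accepting DFA states (contain an NFA accepting state): {A}, {A,B}, {B}, {B,C}, {A,B,C}.

5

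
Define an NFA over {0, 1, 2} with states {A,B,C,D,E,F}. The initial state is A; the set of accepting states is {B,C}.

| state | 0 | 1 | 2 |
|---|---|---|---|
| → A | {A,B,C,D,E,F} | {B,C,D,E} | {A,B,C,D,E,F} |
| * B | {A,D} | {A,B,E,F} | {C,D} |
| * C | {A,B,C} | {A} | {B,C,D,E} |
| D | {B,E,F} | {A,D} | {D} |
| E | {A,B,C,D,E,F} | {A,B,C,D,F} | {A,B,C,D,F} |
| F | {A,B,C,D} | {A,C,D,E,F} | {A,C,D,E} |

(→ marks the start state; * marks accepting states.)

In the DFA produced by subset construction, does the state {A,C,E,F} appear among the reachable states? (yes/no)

no

Start state of the DFA: {A}.
{A} --0--> {A,B,C,D,E,F}  [new]
{A} --1--> {B,C,D,E}  [new]
{A} --2--> {A,B,C,D,E,F}  [seen]
{A,B,C,D,E,F} --0--> {A,B,C,D,E,F}  [seen]
{A,B,C,D,E,F} --1--> {A,B,C,D,E,F}  [seen]
{A,B,C,D,E,F} --2--> {A,B,C,D,E,F}  [seen]
{B,C,D,E} --0--> {A,B,C,D,E,F}  [seen]
{B,C,D,E} --1--> {A,B,C,D,E,F}  [seen]
{B,C,D,E} --2--> {A,B,C,D,E,F}  [seen]
Reachable DFA states: {A}, {A,B,C,D,E,F}, {B,C,D,E}.
{A,C,E,F} is not among them.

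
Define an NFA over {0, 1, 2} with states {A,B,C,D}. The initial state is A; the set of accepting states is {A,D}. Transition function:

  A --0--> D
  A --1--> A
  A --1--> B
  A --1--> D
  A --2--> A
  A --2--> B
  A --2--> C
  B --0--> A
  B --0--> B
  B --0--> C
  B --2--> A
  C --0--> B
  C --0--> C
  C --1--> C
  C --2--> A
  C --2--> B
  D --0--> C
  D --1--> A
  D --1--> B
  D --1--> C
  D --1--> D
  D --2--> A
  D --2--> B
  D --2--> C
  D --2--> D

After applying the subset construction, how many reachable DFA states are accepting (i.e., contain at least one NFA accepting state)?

Start state of the DFA: {A}.
{A} --0--> {D}  [new]
{A} --1--> {A,B,D}  [new]
{A} --2--> {A,B,C}  [new]
{D} --0--> {C}  [new]
{D} --1--> {A,B,C,D}  [new]
{D} --2--> {A,B,C,D}  [seen]
{A,B,D} --0--> {A,B,C,D}  [seen]
{A,B,D} --1--> {A,B,C,D}  [seen]
{A,B,D} --2--> {A,B,C,D}  [seen]
{A,B,C} --0--> {A,B,C,D}  [seen]
{A,B,C} --1--> {A,B,C,D}  [seen]
{A,B,C} --2--> {A,B,C}  [seen]
{C} --0--> {B,C}  [new]
{C} --1--> {C}  [seen]
{C} --2--> {A,B}  [new]
{A,B,C,D} --0--> {A,B,C,D}  [seen]
{A,B,C,D} --1--> {A,B,C,D}  [seen]
{A,B,C,D} --2--> {A,B,C,D}  [seen]
{B,C} --0--> {A,B,C}  [seen]
{B,C} --1--> {C}  [seen]
{B,C} --2--> {A,B}  [seen]
{A,B} --0--> {A,B,C,D}  [seen]
{A,B} --1--> {A,B,D}  [seen]
{A,B} --2--> {A,B,C}  [seen]
Reachable DFA states: {A}, {D}, {A,B,D}, {A,B,C}, {C}, {A,B,C,D}, {B,C}, {A,B}.
Accepting DFA states (contain an NFA accepting state): {A}, {D}, {A,B,D}, {A,B,C}, {A,B,C,D}, {A,B}.

6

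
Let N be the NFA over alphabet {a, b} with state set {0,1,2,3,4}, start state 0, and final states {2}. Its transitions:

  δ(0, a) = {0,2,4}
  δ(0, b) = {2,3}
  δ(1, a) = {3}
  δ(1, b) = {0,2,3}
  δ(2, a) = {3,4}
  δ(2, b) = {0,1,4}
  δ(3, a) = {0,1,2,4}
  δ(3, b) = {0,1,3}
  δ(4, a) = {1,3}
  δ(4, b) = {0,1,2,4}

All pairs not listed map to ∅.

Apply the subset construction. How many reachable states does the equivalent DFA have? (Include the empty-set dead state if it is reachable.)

5

Start state of the DFA: {0}.
{0} --a--> {0,2,4}  [new]
{0} --b--> {2,3}  [new]
{0,2,4} --a--> {0,1,2,3,4}  [new]
{0,2,4} --b--> {0,1,2,3,4}  [seen]
{2,3} --a--> {0,1,2,3,4}  [seen]
{2,3} --b--> {0,1,3,4}  [new]
{0,1,2,3,4} --a--> {0,1,2,3,4}  [seen]
{0,1,2,3,4} --b--> {0,1,2,3,4}  [seen]
{0,1,3,4} --a--> {0,1,2,3,4}  [seen]
{0,1,3,4} --b--> {0,1,2,3,4}  [seen]
Reachable DFA states: {0}, {0,2,4}, {2,3}, {0,1,2,3,4}, {0,1,3,4}.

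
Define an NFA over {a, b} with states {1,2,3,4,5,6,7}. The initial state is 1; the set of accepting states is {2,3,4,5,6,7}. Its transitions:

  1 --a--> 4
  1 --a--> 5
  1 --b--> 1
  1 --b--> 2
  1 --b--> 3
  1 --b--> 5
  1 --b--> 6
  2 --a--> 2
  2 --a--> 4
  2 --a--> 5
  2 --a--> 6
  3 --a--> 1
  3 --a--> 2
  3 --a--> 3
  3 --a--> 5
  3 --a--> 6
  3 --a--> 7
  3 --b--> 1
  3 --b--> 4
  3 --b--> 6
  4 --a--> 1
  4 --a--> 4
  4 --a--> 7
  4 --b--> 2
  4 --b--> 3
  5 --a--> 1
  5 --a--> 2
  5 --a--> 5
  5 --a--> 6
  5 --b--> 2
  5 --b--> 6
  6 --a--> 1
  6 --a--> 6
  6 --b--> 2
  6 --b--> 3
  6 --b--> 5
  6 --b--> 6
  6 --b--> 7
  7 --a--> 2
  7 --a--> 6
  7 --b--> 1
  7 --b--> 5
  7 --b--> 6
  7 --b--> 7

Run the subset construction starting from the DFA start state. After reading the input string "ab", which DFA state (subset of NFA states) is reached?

{2,3,6}

Start: {1}.
δ(1,a) = {4,5}.
Union: {4,5}.
After a: {4,5}.
δ(4,b) = {2,3}; δ(5,b) = {2,6}.
Union: {2,3,6}.
After b: {2,3,6}.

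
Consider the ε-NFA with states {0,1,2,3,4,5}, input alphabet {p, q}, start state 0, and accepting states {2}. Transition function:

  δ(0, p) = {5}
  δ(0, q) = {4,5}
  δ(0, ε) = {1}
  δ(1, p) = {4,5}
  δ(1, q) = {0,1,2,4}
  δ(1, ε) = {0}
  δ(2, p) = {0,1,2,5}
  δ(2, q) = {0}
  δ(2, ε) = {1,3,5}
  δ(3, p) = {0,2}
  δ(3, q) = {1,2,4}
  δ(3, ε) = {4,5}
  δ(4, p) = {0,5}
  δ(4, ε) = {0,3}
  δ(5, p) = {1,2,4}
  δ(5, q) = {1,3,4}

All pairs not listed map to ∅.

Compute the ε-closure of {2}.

Begin with {2}.
2 →ε {1,3,5}; add 1, 3, 5.
3 →ε {4,5}; add 4.
4 →ε {0,3}; add 0.
ε-closure = {0,1,2,3,4,5}.

{0,1,2,3,4,5}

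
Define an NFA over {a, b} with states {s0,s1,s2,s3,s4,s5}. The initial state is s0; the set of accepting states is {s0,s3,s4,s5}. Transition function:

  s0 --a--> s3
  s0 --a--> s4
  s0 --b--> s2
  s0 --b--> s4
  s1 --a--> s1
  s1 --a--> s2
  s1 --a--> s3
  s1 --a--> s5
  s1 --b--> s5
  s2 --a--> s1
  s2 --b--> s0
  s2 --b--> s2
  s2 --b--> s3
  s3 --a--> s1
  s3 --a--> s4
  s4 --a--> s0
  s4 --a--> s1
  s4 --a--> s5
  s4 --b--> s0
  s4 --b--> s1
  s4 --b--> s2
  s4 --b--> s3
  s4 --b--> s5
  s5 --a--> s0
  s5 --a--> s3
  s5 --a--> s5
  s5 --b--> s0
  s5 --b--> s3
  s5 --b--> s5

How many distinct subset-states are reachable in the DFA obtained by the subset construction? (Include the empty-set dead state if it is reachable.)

Start state of the DFA: {s0}.
{s0} --a--> {s3,s4}  [new]
{s0} --b--> {s2,s4}  [new]
{s3,s4} --a--> {s0,s1,s4,s5}  [new]
{s3,s4} --b--> {s0,s1,s2,s3,s5}  [new]
{s2,s4} --a--> {s0,s1,s5}  [new]
{s2,s4} --b--> {s0,s1,s2,s3,s5}  [seen]
{s0,s1,s4,s5} --a--> {s0,s1,s2,s3,s4,s5}  [new]
{s0,s1,s4,s5} --b--> {s0,s1,s2,s3,s4,s5}  [seen]
{s0,s1,s2,s3,s5} --a--> {s0,s1,s2,s3,s4,s5}  [seen]
{s0,s1,s2,s3,s5} --b--> {s0,s2,s3,s4,s5}  [new]
{s0,s1,s5} --a--> {s0,s1,s2,s3,s4,s5}  [seen]
{s0,s1,s5} --b--> {s0,s2,s3,s4,s5}  [seen]
{s0,s1,s2,s3,s4,s5} --a--> {s0,s1,s2,s3,s4,s5}  [seen]
{s0,s1,s2,s3,s4,s5} --b--> {s0,s1,s2,s3,s4,s5}  [seen]
{s0,s2,s3,s4,s5} --a--> {s0,s1,s3,s4,s5}  [new]
{s0,s2,s3,s4,s5} --b--> {s0,s1,s2,s3,s4,s5}  [seen]
{s0,s1,s3,s4,s5} --a--> {s0,s1,s2,s3,s4,s5}  [seen]
{s0,s1,s3,s4,s5} --b--> {s0,s1,s2,s3,s4,s5}  [seen]
Reachable DFA states: {s0}, {s3,s4}, {s2,s4}, {s0,s1,s4,s5}, {s0,s1,s2,s3,s5}, {s0,s1,s5}, {s0,s1,s2,s3,s4,s5}, {s0,s2,s3,s4,s5}, {s0,s1,s3,s4,s5}.

9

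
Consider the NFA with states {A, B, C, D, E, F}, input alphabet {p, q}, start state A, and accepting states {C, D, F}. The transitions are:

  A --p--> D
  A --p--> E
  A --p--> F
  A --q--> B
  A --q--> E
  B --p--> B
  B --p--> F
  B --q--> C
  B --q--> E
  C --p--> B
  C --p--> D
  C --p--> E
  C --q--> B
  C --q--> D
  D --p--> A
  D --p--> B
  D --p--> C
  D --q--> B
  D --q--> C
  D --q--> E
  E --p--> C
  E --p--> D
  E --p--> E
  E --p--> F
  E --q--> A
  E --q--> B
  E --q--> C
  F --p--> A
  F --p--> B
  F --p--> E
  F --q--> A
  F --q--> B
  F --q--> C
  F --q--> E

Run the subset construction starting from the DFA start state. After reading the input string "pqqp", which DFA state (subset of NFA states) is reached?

{A, B, C, D, E, F}

Start: {A}.
δ(A,p) = {D, E, F}.
Union: {D, E, F}.
After p: {D, E, F}.
δ(D,q) = {B, C, E}; δ(E,q) = {A, B, C}; δ(F,q) = {A, B, C, E}.
Union: {A, B, C, E}.
After q: {A, B, C, E}.
δ(A,q) = {B, E}; δ(B,q) = {C, E}; δ(C,q) = {B, D}; δ(E,q) = {A, B, C}.
Union: {A, B, C, D, E}.
After q: {A, B, C, D, E}.
δ(A,p) = {D, E, F}; δ(B,p) = {B, F}; δ(C,p) = {B, D, E}; δ(D,p) = {A, B, C}; δ(E,p) = {C, D, E, F}.
Union: {A, B, C, D, E, F}.
After p: {A, B, C, D, E, F}.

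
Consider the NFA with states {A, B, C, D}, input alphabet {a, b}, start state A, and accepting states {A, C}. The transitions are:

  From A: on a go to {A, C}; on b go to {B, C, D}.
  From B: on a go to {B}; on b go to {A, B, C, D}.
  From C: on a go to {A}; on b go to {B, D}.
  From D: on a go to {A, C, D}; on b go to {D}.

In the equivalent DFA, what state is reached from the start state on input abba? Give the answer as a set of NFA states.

Start: {A}.
δ(A,a) = {A, C}.
Union: {A, C}.
After a: {A, C}.
δ(A,b) = {B, C, D}; δ(C,b) = {B, D}.
Union: {B, C, D}.
After b: {B, C, D}.
δ(B,b) = {A, B, C, D}; δ(C,b) = {B, D}; δ(D,b) = {D}.
Union: {A, B, C, D}.
After b: {A, B, C, D}.
δ(A,a) = {A, C}; δ(B,a) = {B}; δ(C,a) = {A}; δ(D,a) = {A, C, D}.
Union: {A, B, C, D}.
After a: {A, B, C, D}.

{A, B, C, D}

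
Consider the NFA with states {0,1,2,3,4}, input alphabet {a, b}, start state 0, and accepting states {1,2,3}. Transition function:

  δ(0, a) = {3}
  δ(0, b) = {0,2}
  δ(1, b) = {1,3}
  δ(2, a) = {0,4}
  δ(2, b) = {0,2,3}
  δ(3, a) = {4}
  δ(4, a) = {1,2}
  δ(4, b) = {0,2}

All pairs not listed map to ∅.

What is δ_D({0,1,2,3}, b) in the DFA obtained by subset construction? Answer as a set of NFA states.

{0,1,2,3}

δ(0,b) = {0,2}; δ(1,b) = {1,3}; δ(2,b) = {0,2,3}; δ(3,b) = ∅.
Union: {0,1,2,3}.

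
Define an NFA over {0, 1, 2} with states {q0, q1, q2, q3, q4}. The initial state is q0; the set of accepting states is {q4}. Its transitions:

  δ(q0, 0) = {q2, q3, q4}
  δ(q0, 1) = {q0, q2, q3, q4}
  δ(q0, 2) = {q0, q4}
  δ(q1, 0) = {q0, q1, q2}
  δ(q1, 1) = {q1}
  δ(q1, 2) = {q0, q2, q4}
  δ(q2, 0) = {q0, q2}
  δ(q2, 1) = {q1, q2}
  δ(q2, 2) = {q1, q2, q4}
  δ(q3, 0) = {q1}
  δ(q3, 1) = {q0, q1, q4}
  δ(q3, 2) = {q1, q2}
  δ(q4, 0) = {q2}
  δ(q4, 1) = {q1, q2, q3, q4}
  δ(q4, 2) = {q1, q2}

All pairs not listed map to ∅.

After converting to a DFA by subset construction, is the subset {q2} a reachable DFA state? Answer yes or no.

no

Start state of the DFA: {q0}.
{q0} --0--> {q2, q3, q4}  [new]
{q0} --1--> {q0, q2, q3, q4}  [new]
{q0} --2--> {q0, q4}  [new]
{q2, q3, q4} --0--> {q0, q1, q2}  [new]
{q2, q3, q4} --1--> {q0, q1, q2, q3, q4}  [new]
{q2, q3, q4} --2--> {q1, q2, q4}  [new]
{q0, q2, q3, q4} --0--> {q0, q1, q2, q3, q4}  [seen]
{q0, q2, q3, q4} --1--> {q0, q1, q2, q3, q4}  [seen]
{q0, q2, q3, q4} --2--> {q0, q1, q2, q4}  [new]
{q0, q4} --0--> {q2, q3, q4}  [seen]
{q0, q4} --1--> {q0, q1, q2, q3, q4}  [seen]
{q0, q4} --2--> {q0, q1, q2, q4}  [seen]
{q0, q1, q2} --0--> {q0, q1, q2, q3, q4}  [seen]
{q0, q1, q2} --1--> {q0, q1, q2, q3, q4}  [seen]
{q0, q1, q2} --2--> {q0, q1, q2, q4}  [seen]
{q0, q1, q2, q3, q4} --0--> {q0, q1, q2, q3, q4}  [seen]
{q0, q1, q2, q3, q4} --1--> {q0, q1, q2, q3, q4}  [seen]
{q0, q1, q2, q3, q4} --2--> {q0, q1, q2, q4}  [seen]
{q1, q2, q4} --0--> {q0, q1, q2}  [seen]
{q1, q2, q4} --1--> {q1, q2, q3, q4}  [new]
{q1, q2, q4} --2--> {q0, q1, q2, q4}  [seen]
{q0, q1, q2, q4} --0--> {q0, q1, q2, q3, q4}  [seen]
{q0, q1, q2, q4} --1--> {q0, q1, q2, q3, q4}  [seen]
{q0, q1, q2, q4} --2--> {q0, q1, q2, q4}  [seen]
{q1, q2, q3, q4} --0--> {q0, q1, q2}  [seen]
{q1, q2, q3, q4} --1--> {q0, q1, q2, q3, q4}  [seen]
{q1, q2, q3, q4} --2--> {q0, q1, q2, q4}  [seen]
Reachable DFA states: {q0}, {q2, q3, q4}, {q0, q2, q3, q4}, {q0, q4}, {q0, q1, q2}, {q0, q1, q2, q3, q4}, {q1, q2, q4}, {q0, q1, q2, q4}, {q1, q2, q3, q4}.
{q2} is not among them.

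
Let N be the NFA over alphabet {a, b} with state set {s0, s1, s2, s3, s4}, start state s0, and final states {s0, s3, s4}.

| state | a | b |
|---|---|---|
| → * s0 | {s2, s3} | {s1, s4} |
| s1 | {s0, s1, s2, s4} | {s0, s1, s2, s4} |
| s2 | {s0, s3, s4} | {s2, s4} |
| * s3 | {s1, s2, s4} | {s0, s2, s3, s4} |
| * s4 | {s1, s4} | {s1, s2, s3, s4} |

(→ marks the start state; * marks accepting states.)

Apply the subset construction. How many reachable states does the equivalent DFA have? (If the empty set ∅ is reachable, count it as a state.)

Start state of the DFA: {s0}.
{s0} --a--> {s2, s3}  [new]
{s0} --b--> {s1, s4}  [new]
{s2, s3} --a--> {s0, s1, s2, s3, s4}  [new]
{s2, s3} --b--> {s0, s2, s3, s4}  [new]
{s1, s4} --a--> {s0, s1, s2, s4}  [new]
{s1, s4} --b--> {s0, s1, s2, s3, s4}  [seen]
{s0, s1, s2, s3, s4} --a--> {s0, s1, s2, s3, s4}  [seen]
{s0, s1, s2, s3, s4} --b--> {s0, s1, s2, s3, s4}  [seen]
{s0, s2, s3, s4} --a--> {s0, s1, s2, s3, s4}  [seen]
{s0, s2, s3, s4} --b--> {s0, s1, s2, s3, s4}  [seen]
{s0, s1, s2, s4} --a--> {s0, s1, s2, s3, s4}  [seen]
{s0, s1, s2, s4} --b--> {s0, s1, s2, s3, s4}  [seen]
Reachable DFA states: {s0}, {s2, s3}, {s1, s4}, {s0, s1, s2, s3, s4}, {s0, s2, s3, s4}, {s0, s1, s2, s4}.

6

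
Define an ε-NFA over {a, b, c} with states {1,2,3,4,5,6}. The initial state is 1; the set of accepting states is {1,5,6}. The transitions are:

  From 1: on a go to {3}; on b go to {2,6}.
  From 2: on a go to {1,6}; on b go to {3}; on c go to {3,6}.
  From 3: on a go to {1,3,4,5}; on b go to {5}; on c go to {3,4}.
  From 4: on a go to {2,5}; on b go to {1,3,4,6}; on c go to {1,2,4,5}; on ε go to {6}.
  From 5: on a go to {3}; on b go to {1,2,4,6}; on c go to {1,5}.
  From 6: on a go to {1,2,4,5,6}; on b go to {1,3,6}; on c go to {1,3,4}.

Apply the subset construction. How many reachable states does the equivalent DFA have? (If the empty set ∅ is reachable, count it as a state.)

15

Start state of the DFA: {1} (ε-closure of the NFA start).
{1} --a--> {3}  [new]
{1} --b--> {2,6}  [new]
{1} --c--> ∅  [new]
{3} --a--> {1,3,4,5,6}  [new]
{3} --b--> {5}  [new]
{3} --c--> {3,4,6}  [new]
{2,6} --a--> {1,2,4,5,6}  [new]
{2,6} --b--> {1,3,6}  [new]
{2,6} --c--> {1,3,4,6}  [new]
∅ --a--> ∅  [seen]
∅ --b--> ∅  [seen]
∅ --c--> ∅  [seen]
{1,3,4,5,6} --a--> {1,2,3,4,5,6}  [new]
{1,3,4,5,6} --b--> {1,2,3,4,5,6}  [seen]
{1,3,4,5,6} --c--> {1,2,3,4,5,6}  [seen]
{5} --a--> {3}  [seen]
{5} --b--> {1,2,4,6}  [new]
{5} --c--> {1,5}  [new]
{3,4,6} --a--> {1,2,3,4,5,6}  [seen]
{3,4,6} --b--> {1,3,4,5,6}  [seen]
{3,4,6} --c--> {1,2,3,4,5,6}  [seen]
{1,2,4,5,6} --a--> {1,2,3,4,5,6}  [seen]
{1,2,4,5,6} --b--> {1,2,3,4,6}  [new]
{1,2,4,5,6} --c--> {1,2,3,4,5,6}  [seen]
{1,3,6} --a--> {1,2,3,4,5,6}  [seen]
{1,3,6} --b--> {1,2,3,5,6}  [new]
{1,3,6} --c--> {1,3,4,6}  [seen]
{1,3,4,6} --a--> {1,2,3,4,5,6}  [seen]
{1,3,4,6} --b--> {1,2,3,4,5,6}  [seen]
{1,3,4,6} --c--> {1,2,3,4,5,6}  [seen]
{1,2,3,4,5,6} --a--> {1,2,3,4,5,6}  [seen]
{1,2,3,4,5,6} --b--> {1,2,3,4,5,6}  [seen]
{1,2,3,4,5,6} --c--> {1,2,3,4,5,6}  [seen]
{1,2,4,6} --a--> {1,2,3,4,5,6}  [seen]
{1,2,4,6} --b--> {1,2,3,4,6}  [seen]
{1,2,4,6} --c--> {1,2,3,4,5,6}  [seen]
{1,5} --a--> {3}  [seen]
{1,5} --b--> {1,2,4,6}  [seen]
{1,5} --c--> {1,5}  [seen]
{1,2,3,4,6} --a--> {1,2,3,4,5,6}  [seen]
{1,2,3,4,6} --b--> {1,2,3,4,5,6}  [seen]
{1,2,3,4,6} --c--> {1,2,3,4,5,6}  [seen]
{1,2,3,5,6} --a--> {1,2,3,4,5,6}  [seen]
{1,2,3,5,6} --b--> {1,2,3,4,5,6}  [seen]
{1,2,3,5,6} --c--> {1,3,4,5,6}  [seen]
Reachable DFA states: {1}, {3}, {2,6}, ∅, {1,3,4,5,6}, {5}, {3,4,6}, {1,2,4,5,6}, {1,3,6}, {1,3,4,6}, {1,2,3,4,5,6}, {1,2,4,6}, {1,5}, {1,2,3,4,6}, {1,2,3,5,6}.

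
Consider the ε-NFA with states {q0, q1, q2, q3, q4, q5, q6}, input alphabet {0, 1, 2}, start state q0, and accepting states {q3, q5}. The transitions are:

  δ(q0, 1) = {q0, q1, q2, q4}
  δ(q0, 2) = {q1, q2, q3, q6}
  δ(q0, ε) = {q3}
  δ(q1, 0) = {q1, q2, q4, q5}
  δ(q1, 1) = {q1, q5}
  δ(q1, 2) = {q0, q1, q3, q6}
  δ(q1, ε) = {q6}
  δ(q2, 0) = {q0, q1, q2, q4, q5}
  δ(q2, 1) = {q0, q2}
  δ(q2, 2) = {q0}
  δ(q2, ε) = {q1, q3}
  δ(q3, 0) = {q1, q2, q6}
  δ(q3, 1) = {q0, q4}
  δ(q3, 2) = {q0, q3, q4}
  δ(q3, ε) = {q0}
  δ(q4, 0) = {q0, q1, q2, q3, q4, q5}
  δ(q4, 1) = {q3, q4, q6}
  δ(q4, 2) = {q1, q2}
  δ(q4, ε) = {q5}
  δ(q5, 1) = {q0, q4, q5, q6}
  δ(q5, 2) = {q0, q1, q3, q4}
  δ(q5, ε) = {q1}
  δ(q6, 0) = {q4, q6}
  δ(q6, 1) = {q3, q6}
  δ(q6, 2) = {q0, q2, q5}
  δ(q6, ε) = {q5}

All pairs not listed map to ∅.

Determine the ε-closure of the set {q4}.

Begin with {q4}.
q4 →ε {q5}; add q5.
q5 →ε {q1}; add q1.
q1 →ε {q6}; add q6.
ε-closure = {q1, q4, q5, q6}.

{q1, q4, q5, q6}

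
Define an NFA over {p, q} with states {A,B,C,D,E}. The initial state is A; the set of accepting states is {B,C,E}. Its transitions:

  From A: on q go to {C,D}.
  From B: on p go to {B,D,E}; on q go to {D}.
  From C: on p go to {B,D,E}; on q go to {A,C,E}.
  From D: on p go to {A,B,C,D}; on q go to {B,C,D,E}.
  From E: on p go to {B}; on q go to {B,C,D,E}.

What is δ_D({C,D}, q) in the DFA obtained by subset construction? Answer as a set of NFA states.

δ(C,q) = {A,C,E}; δ(D,q) = {B,C,D,E}.
Union: {A,B,C,D,E}.

{A,B,C,D,E}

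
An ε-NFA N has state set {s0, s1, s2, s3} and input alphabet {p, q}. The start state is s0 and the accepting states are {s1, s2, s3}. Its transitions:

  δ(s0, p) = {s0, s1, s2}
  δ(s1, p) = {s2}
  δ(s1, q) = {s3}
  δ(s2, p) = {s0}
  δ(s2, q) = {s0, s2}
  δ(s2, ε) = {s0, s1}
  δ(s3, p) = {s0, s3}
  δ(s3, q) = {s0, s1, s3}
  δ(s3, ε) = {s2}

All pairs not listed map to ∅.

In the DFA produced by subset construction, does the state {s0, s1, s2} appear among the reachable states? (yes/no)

yes

Start state of the DFA: {s0} (ε-closure of the NFA start).
{s0} --p--> {s0, s1, s2}  [new]
{s0} --q--> ∅  [new]
{s0, s1, s2} --p--> {s0, s1, s2}  [seen]
{s0, s1, s2} --q--> {s0, s1, s2, s3}  [new]
∅ --p--> ∅  [seen]
∅ --q--> ∅  [seen]
{s0, s1, s2, s3} --p--> {s0, s1, s2, s3}  [seen]
{s0, s1, s2, s3} --q--> {s0, s1, s2, s3}  [seen]
Reachable DFA states: {s0}, {s0, s1, s2}, ∅, {s0, s1, s2, s3}.
{s0, s1, s2} is among them.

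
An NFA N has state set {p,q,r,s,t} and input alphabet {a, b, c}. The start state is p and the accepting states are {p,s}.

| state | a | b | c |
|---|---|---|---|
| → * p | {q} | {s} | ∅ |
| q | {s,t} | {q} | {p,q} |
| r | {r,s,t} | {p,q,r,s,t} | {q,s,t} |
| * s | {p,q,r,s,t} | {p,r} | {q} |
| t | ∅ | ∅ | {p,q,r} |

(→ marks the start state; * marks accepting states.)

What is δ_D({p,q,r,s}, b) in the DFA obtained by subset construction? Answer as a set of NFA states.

δ(p,b) = {s}; δ(q,b) = {q}; δ(r,b) = {p,q,r,s,t}; δ(s,b) = {p,r}.
Union: {p,q,r,s,t}.

{p,q,r,s,t}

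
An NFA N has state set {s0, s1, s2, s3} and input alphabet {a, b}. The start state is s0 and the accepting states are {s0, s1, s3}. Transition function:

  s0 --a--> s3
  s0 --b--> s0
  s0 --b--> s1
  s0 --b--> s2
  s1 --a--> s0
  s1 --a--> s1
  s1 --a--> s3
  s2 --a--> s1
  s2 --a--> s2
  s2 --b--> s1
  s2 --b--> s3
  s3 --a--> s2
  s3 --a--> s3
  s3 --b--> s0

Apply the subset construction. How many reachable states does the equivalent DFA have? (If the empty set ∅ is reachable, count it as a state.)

Start state of the DFA: {s0}.
{s0} --a--> {s3}  [new]
{s0} --b--> {s0, s1, s2}  [new]
{s3} --a--> {s2, s3}  [new]
{s3} --b--> {s0}  [seen]
{s0, s1, s2} --a--> {s0, s1, s2, s3}  [new]
{s0, s1, s2} --b--> {s0, s1, s2, s3}  [seen]
{s2, s3} --a--> {s1, s2, s3}  [new]
{s2, s3} --b--> {s0, s1, s3}  [new]
{s0, s1, s2, s3} --a--> {s0, s1, s2, s3}  [seen]
{s0, s1, s2, s3} --b--> {s0, s1, s2, s3}  [seen]
{s1, s2, s3} --a--> {s0, s1, s2, s3}  [seen]
{s1, s2, s3} --b--> {s0, s1, s3}  [seen]
{s0, s1, s3} --a--> {s0, s1, s2, s3}  [seen]
{s0, s1, s3} --b--> {s0, s1, s2}  [seen]
Reachable DFA states: {s0}, {s3}, {s0, s1, s2}, {s2, s3}, {s0, s1, s2, s3}, {s1, s2, s3}, {s0, s1, s3}.

7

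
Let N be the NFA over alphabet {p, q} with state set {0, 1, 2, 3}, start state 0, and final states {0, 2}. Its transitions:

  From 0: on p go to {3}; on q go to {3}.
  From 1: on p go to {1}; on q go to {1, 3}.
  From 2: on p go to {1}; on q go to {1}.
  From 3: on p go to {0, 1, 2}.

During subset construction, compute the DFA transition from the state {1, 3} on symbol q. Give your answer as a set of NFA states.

δ(1,q) = {1, 3}; δ(3,q) = ∅.
Union: {1, 3}.

{1, 3}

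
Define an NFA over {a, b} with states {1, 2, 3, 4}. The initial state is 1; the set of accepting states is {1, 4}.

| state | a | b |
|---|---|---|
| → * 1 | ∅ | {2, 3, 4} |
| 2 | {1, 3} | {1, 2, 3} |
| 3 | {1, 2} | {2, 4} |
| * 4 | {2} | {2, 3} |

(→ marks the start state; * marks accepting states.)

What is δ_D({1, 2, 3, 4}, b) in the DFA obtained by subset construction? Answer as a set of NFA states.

δ(1,b) = {2, 3, 4}; δ(2,b) = {1, 2, 3}; δ(3,b) = {2, 4}; δ(4,b) = {2, 3}.
Union: {1, 2, 3, 4}.

{1, 2, 3, 4}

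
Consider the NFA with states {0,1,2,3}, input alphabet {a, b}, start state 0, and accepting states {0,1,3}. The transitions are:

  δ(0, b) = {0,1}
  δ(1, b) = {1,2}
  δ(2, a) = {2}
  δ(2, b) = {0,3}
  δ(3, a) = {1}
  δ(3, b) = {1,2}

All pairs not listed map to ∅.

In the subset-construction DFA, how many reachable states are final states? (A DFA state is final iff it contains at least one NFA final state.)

7

Start state of the DFA: {0}.
{0} --a--> ∅  [new]
{0} --b--> {0,1}  [new]
∅ --a--> ∅  [seen]
∅ --b--> ∅  [seen]
{0,1} --a--> ∅  [seen]
{0,1} --b--> {0,1,2}  [new]
{0,1,2} --a--> {2}  [new]
{0,1,2} --b--> {0,1,2,3}  [new]
{2} --a--> {2}  [seen]
{2} --b--> {0,3}  [new]
{0,1,2,3} --a--> {1,2}  [new]
{0,1,2,3} --b--> {0,1,2,3}  [seen]
{0,3} --a--> {1}  [new]
{0,3} --b--> {0,1,2}  [seen]
{1,2} --a--> {2}  [seen]
{1,2} --b--> {0,1,2,3}  [seen]
{1} --a--> ∅  [seen]
{1} --b--> {1,2}  [seen]
Reachable DFA states: {0}, ∅, {0,1}, {0,1,2}, {2}, {0,1,2,3}, {0,3}, {1,2}, {1}.
Accepting DFA states (contain an NFA accepting state): {0}, {0,1}, {0,1,2}, {0,1,2,3}, {0,3}, {1,2}, {1}.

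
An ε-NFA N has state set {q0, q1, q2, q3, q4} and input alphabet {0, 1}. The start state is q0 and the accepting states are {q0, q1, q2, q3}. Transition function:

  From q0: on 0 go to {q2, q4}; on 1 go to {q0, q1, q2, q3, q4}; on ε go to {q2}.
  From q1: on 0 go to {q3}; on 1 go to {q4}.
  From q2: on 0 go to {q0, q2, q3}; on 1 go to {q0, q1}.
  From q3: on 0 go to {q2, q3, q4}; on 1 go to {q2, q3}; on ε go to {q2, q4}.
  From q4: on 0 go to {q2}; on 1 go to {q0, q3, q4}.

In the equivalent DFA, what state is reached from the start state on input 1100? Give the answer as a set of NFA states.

Start: {q0, q2}.
δ(q0,1) = {q0, q1, q2, q3, q4}; δ(q2,1) = {q0, q1}.
Union: {q0, q1, q2, q3, q4}.
After 1: {q0, q1, q2, q3, q4}.
δ(q0,1) = {q0, q1, q2, q3, q4}; δ(q1,1) = {q4}; δ(q2,1) = {q0, q1}; δ(q3,1) = {q2, q3}; δ(q4,1) = {q0, q3, q4}.
Union: {q0, q1, q2, q3, q4}.
After 1: {q0, q1, q2, q3, q4}.
δ(q0,0) = {q2, q4}; δ(q1,0) = {q3}; δ(q2,0) = {q0, q2, q3}; δ(q3,0) = {q2, q3, q4}; δ(q4,0) = {q2}.
Union: {q0, q2, q3, q4}.
After 0: {q0, q2, q3, q4}.
δ(q0,0) = {q2, q4}; δ(q2,0) = {q0, q2, q3}; δ(q3,0) = {q2, q3, q4}; δ(q4,0) = {q2}.
Union: {q0, q2, q3, q4}.
After 0: {q0, q2, q3, q4}.

{q0, q2, q3, q4}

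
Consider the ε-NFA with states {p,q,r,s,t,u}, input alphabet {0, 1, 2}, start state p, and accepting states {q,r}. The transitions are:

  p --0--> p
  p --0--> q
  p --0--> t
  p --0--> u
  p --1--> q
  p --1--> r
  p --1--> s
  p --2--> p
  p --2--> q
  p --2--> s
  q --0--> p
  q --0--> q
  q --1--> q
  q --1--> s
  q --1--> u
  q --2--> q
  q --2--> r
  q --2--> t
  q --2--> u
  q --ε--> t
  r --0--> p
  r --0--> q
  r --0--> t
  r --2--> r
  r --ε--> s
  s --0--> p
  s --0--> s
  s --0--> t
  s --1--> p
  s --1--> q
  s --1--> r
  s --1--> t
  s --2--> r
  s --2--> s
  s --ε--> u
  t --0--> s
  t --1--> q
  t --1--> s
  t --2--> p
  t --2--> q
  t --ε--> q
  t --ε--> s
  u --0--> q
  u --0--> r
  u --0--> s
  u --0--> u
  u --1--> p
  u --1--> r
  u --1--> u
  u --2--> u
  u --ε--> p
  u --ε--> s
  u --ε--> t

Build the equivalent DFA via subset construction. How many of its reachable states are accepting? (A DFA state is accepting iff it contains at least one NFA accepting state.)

2

Start state of the DFA: {p} (ε-closure of the NFA start).
{p} --0--> {p,q,s,t,u}  [new]
{p} --1--> {p,q,r,s,t,u}  [new]
{p} --2--> {p,q,s,t,u}  [seen]
{p,q,s,t,u} --0--> {p,q,r,s,t,u}  [seen]
{p,q,s,t,u} --1--> {p,q,r,s,t,u}  [seen]
{p,q,s,t,u} --2--> {p,q,r,s,t,u}  [seen]
{p,q,r,s,t,u} --0--> {p,q,r,s,t,u}  [seen]
{p,q,r,s,t,u} --1--> {p,q,r,s,t,u}  [seen]
{p,q,r,s,t,u} --2--> {p,q,r,s,t,u}  [seen]
Reachable DFA states: {p}, {p,q,s,t,u}, {p,q,r,s,t,u}.
Accepting DFA states (contain an NFA accepting state): {p,q,s,t,u}, {p,q,r,s,t,u}.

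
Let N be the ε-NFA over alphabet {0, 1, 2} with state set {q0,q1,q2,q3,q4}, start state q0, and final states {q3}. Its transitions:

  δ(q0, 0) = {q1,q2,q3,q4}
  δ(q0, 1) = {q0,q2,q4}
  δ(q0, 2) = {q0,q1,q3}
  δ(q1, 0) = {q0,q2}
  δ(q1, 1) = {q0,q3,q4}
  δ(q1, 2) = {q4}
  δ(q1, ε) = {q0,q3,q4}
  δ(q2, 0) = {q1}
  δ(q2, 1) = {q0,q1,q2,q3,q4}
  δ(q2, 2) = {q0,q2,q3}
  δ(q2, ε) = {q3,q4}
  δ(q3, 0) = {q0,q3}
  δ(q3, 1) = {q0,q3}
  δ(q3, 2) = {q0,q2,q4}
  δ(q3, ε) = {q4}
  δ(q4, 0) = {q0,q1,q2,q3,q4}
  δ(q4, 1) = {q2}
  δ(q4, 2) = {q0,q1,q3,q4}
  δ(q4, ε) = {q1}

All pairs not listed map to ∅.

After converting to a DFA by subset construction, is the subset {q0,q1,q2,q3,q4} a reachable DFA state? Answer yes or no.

yes

Start state of the DFA: {q0} (ε-closure of the NFA start).
{q0} --0--> {q0,q1,q2,q3,q4}  [new]
{q0} --1--> {q0,q1,q2,q3,q4}  [seen]
{q0} --2--> {q0,q1,q3,q4}  [new]
{q0,q1,q2,q3,q4} --0--> {q0,q1,q2,q3,q4}  [seen]
{q0,q1,q2,q3,q4} --1--> {q0,q1,q2,q3,q4}  [seen]
{q0,q1,q2,q3,q4} --2--> {q0,q1,q2,q3,q4}  [seen]
{q0,q1,q3,q4} --0--> {q0,q1,q2,q3,q4}  [seen]
{q0,q1,q3,q4} --1--> {q0,q1,q2,q3,q4}  [seen]
{q0,q1,q3,q4} --2--> {q0,q1,q2,q3,q4}  [seen]
Reachable DFA states: {q0}, {q0,q1,q2,q3,q4}, {q0,q1,q3,q4}.
{q0,q1,q2,q3,q4} is among them.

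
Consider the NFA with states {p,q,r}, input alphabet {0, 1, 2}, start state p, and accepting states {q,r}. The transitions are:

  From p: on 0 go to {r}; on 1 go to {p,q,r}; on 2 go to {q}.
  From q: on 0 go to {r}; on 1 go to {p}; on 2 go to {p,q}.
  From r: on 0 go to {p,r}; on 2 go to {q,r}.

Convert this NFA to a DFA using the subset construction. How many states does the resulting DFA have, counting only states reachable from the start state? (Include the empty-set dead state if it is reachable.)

8

Start state of the DFA: {p}.
{p} --0--> {r}  [new]
{p} --1--> {p,q,r}  [new]
{p} --2--> {q}  [new]
{r} --0--> {p,r}  [new]
{r} --1--> ∅  [new]
{r} --2--> {q,r}  [new]
{p,q,r} --0--> {p,r}  [seen]
{p,q,r} --1--> {p,q,r}  [seen]
{p,q,r} --2--> {p,q,r}  [seen]
{q} --0--> {r}  [seen]
{q} --1--> {p}  [seen]
{q} --2--> {p,q}  [new]
{p,r} --0--> {p,r}  [seen]
{p,r} --1--> {p,q,r}  [seen]
{p,r} --2--> {q,r}  [seen]
∅ --0--> ∅  [seen]
∅ --1--> ∅  [seen]
∅ --2--> ∅  [seen]
{q,r} --0--> {p,r}  [seen]
{q,r} --1--> {p}  [seen]
{q,r} --2--> {p,q,r}  [seen]
{p,q} --0--> {r}  [seen]
{p,q} --1--> {p,q,r}  [seen]
{p,q} --2--> {p,q}  [seen]
Reachable DFA states: {p}, {r}, {p,q,r}, {q}, {p,r}, ∅, {q,r}, {p,q}.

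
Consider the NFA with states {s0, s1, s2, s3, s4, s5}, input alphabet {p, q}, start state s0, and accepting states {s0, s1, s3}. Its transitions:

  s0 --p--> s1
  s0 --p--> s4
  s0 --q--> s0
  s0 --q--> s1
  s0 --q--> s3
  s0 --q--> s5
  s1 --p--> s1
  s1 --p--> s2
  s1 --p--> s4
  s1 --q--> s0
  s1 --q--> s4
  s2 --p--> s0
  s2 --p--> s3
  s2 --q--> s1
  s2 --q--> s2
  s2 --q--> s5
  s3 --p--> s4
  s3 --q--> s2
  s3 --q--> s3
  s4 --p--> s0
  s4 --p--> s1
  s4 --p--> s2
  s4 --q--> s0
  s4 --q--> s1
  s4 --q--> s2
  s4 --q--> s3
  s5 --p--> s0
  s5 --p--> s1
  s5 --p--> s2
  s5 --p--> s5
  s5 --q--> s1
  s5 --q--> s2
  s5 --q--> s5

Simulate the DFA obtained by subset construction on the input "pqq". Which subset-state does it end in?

{s0, s1, s2, s3, s4, s5}

Start: {s0}.
δ(s0,p) = {s1, s4}.
Union: {s1, s4}.
After p: {s1, s4}.
δ(s1,q) = {s0, s4}; δ(s4,q) = {s0, s1, s2, s3}.
Union: {s0, s1, s2, s3, s4}.
After q: {s0, s1, s2, s3, s4}.
δ(s0,q) = {s0, s1, s3, s5}; δ(s1,q) = {s0, s4}; δ(s2,q) = {s1, s2, s5}; δ(s3,q) = {s2, s3}; δ(s4,q) = {s0, s1, s2, s3}.
Union: {s0, s1, s2, s3, s4, s5}.
After q: {s0, s1, s2, s3, s4, s5}.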